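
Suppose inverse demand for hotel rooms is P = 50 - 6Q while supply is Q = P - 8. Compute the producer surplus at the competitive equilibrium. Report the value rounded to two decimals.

18.00

Rewriting supply in inverse form: P = 8 + Q.
Set 50 - 6Q = 8 + Q, which gives 42 = 7Q, so Q* = 6 and P* = 50 - 6(6) = 14.
Producer surplus is the triangle above supply below P*: (1/2)(6)(14 - 8) = (1/2)(6)(6) = 18.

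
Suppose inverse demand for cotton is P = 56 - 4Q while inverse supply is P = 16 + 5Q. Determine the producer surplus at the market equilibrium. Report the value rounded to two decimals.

49.38

Setting demand equal to supply, 40 = 9Q, so Q* = 4.4444 and P* = 38.2222.
Producer surplus is the triangle above supply below P*: (1/2)(4.4444)(38.2222 - 16) = (1/2)(4.4444)(22.2222) = 49.3827.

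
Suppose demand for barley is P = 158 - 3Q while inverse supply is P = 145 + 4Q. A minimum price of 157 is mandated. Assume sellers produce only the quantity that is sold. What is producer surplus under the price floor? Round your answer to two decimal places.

Free-market equilibrium: 158 - 3Q = 145 + 4Q gives Q* = 1.8571, P* = 152.4286.
At P = 157, buyers demand (158 - 157)/3 = 0.3333 while sellers would supply more, so the quantity traded is 0.3333 at price 157.
The supply price at Q = 0.3333 is 146.3333. PS is the trapezoid between 157 and supply over [0, 0.3333]: (1/2)[(157 - 145) + (157 - 146.3333)](0.3333) = 3.7778.

3.78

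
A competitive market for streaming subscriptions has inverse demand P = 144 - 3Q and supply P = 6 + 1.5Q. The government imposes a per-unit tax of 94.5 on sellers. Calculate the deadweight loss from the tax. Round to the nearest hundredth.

992.25

Pre-tax equilibrium: 144 - 3Q = 6 + 1.5Q gives Q* = 30.6667, P* = 52.
A tax on sellers shifts supply up by 94.5: 144 - 3Q = 6 + 1.5Q + 94.5, so Q_t = 9.6667. Buyers pay P_b = 115; sellers receive P_s = P_b - 94.5 = 20.5.
The welfare triangle lost has base Q* - Q_t = 21 and height t = 94.5, so DWL = (1/2)(21)(94.5) = 992.25.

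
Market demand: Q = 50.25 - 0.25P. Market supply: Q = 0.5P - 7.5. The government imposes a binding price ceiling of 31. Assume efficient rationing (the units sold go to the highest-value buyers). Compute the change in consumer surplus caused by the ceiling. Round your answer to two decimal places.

-690.00

Rewriting demand in inverse form: P = 201 - 4Q.
Rewriting supply in inverse form: P = 15 + 2Q.
Free-market equilibrium: 201 - 4Q = 15 + 2Q gives Q* = 31, P* = 77.
At P = 31, sellers supply (31 - 15)/2 = 8 while buyers want more, so the quantity traded is 8 at price 31.
CS goes from (1/2)(31)(124) = 1922 to 1232 (computed as (201 - 31)(8) - (1/2)(4)(8)^2), a change of -690.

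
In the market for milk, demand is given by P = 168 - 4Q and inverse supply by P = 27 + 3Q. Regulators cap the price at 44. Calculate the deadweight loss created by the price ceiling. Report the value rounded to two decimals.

733.46

Free-market equilibrium: 168 - 4Q = 27 + 3Q gives Q* = 20.1429, P* = 87.4286.
At the ceiling price 44, quantity supplied is (44 - 27)/3 = 5.6667; supply is the short side, so Q = 5.6667 trades at P = 44.
The lost-trades triangle has base Q* - 5.6667 = 14.4762 and height equal to the gap between the curves at Q = 5.6667, which is 145.3333 - 44 = 101.3333. DWL = (1/2)(14.4762)(101.3333) = 733.4603.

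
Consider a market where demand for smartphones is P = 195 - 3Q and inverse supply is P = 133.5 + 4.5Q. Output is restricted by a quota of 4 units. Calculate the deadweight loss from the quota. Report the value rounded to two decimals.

66.15

Unrestricted equilibrium: Q* = (195 - 133.5)/(3 + 4.5) = 8.2.
At Q = 4 the demand price is 195 - 3(4) = 183 and the supply price is 133.5 + 4.5(4) = 151.5.
DWL = (1/2)(gap between curves at 4) x (Q* - 4) = (1/2)(31.5)(4.2) = 66.15.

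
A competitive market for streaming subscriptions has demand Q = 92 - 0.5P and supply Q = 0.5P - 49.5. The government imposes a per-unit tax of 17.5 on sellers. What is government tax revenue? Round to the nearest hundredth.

Rewriting demand in inverse form: P = 184 - 2Q.
Rewriting supply in inverse form: P = 99 + 2Q.
Pre-tax equilibrium: 184 - 2Q = 99 + 2Q gives Q* = 21.25, P* = 141.5.
With the tax, sellers need 17.5 more per unit: 184 - 2Q = 99 + 2Q + 17.5, so Q_t = 16.875. Buyers pay P_b = 150.25; sellers receive P_s = P_b - 17.5 = 132.75.
Tax revenue = t x Q_t = 17.5 x 16.875 = 295.3125.

295.31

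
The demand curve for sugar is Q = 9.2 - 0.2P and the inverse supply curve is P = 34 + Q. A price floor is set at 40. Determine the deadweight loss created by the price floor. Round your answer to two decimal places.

1.92

Rewriting demand in inverse form: P = 46 - 5Q.
Free-market equilibrium: 46 - 5Q = 34 + Q gives Q* = 2, P* = 36.
At the floor price 40, quantity demanded is (46 - 40)/5 = 1.2; demand is the short side, so Q = 1.2 trades at P = 40.
The lost-trades triangle has base Q* - 1.2 = 0.8 and height equal to the gap between the curves at Q = 1.2, which is 40 - 35.2 = 4.8. DWL = (1/2)(0.8)(4.8) = 1.92.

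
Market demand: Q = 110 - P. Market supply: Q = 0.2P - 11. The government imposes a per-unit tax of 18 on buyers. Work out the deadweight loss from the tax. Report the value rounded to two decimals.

Rewriting demand in inverse form: P = 110 - Q.
Rewriting supply in inverse form: P = 55 + 5Q.
Pre-tax equilibrium: 110 - Q = 55 + 5Q gives Q* = 9.1667, P* = 100.8333.
With the tax, buyers' net willingness to pay falls by 18: (110 - 18) - Q = 55 + 5Q, so Q_t = 6.1667. Buyers pay P_b = 103.8333; sellers receive P_s = P_b - 18 = 85.8333.
Deadweight loss is the triangle between the curves from Q_t to Q*: (1/2)(9.1667 - 6.1667)(18) = 27.

27.00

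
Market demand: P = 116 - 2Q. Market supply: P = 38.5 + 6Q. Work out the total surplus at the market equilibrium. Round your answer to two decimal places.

375.39

Setting demand equal to supply, 77.5 = 8Q, so Q* = 9.6875 and P* = 96.625.
CS = (1/2)(9.6875)(19.375) = 93.8477 and PS = (1/2)(9.6875)(58.125) = 281.543, so total surplus = 375.3906.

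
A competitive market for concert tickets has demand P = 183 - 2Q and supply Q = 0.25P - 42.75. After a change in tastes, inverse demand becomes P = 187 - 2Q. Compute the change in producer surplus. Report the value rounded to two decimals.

6.22

Rewriting supply in inverse form: P = 171 + 4Q.
Initial equilibrium: Q_0 = 2, P_0 = 179; CS_0 = (1/2)(2)(4) = 4, PS_0 = (1/2)(2)(8) = 8.
New equilibrium: 187 - 2Q = 171 + 4Q gives Q_1 = 2.6667, P_1 = 181.6667; CS_1 = 7.1111, PS_1 = 14.2222.
Change in producer surplus = 14.2222 - 8 = 6.2222.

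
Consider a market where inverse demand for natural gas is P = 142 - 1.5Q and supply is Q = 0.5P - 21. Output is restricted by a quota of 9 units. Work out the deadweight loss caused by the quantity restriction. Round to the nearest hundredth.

670.32

Rewriting supply in inverse form: P = 42 + 2Q.
Without the quota, 142 - 1.5Q = 42 + 2Q gives Q* = 28.5714.
At Q = 9 the demand price is 142 - 1.5(9) = 128.5 and the supply price is 42 + 2(9) = 60.
Deadweight loss is the triangle between the curves from 9 to 28.5714: (1/2)(128.5 - 60)(28.5714 - 9) = 670.3214.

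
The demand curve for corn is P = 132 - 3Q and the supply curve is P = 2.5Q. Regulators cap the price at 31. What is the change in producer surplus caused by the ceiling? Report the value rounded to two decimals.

-527.80

Without the control, 132 - 3Q = 2.5Q so Q* = 24 and P* = 60.
At the ceiling price 31, quantity supplied is (31 - 0)/2.5 = 12.4; supply is the short side, so Q = 12.4 trades at P = 31.
PS goes from (1/2)(24)(60) = 720 to 192.2 (computed as (31 - 0)(12.4) - (1/2)(2.5)(12.4)^2), a change of -527.8.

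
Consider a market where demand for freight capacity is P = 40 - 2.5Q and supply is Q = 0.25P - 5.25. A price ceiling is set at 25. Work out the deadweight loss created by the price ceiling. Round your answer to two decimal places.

12.02

Rewriting supply in inverse form: P = 21 + 4Q.
Without the control, 40 - 2.5Q = 21 + 4Q so Q* = 2.9231 and P* = 32.6923.
At P = 25, sellers supply (25 - 21)/4 = 1 while buyers want more, so the quantity traded is 1 at price 25.
The lost-trades triangle has base Q* - 1 = 1.9231 and height equal to the gap between the curves at Q = 1, which is 37.5 - 25 = 12.5. DWL = (1/2)(1.9231)(12.5) = 12.0192.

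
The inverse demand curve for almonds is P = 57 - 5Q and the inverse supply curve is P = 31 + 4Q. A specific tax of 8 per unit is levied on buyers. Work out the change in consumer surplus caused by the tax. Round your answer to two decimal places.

Without the tax, 57 - 5Q = 31 + 4Q so Q* = 2.8889 and P* = 42.5556.
With the tax, buyers' net willingness to pay falls by 8: (57 - 8) - 5Q = 31 + 4Q, so Q_t = 2. Buyers pay P_b = 47; sellers receive P_s = P_b - 8 = 39.
CS falls from (1/2)(2.8889)(14.4444) = 20.8642 to (1/2)(2)(10) = 10, a change of -10.8642.

-10.86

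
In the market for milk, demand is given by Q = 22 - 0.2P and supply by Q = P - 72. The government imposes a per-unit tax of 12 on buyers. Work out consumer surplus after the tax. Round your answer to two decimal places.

46.94

Rewriting demand in inverse form: P = 110 - 5Q.
Rewriting supply in inverse form: P = 72 + Q.
Without the tax, 110 - 5Q = 72 + Q so Q* = 6.3333 and P* = 78.3333.
A tax on buyers shifts demand down by 12: (110 - 12) - 5Q = 72 + Q, so Q_t = 4.3333. Buyers pay P_b = 88.3333; sellers receive P_s = P_b - 12 = 76.3333.
CS = (1/2)(Q_t)(110 - P_b) = (1/2)(4.3333)(21.6667) = 46.9444.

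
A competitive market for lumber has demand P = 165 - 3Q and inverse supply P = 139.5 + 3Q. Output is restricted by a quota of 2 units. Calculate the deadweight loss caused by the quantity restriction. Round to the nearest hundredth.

Unrestricted equilibrium: Q* = (165 - 139.5)/(3 + 3) = 4.25.
At Q = 2 the demand price is 165 - 3(2) = 159 and the supply price is 139.5 + 3(2) = 145.5.
DWL = (1/2)(gap between curves at 2) x (Q* - 2) = (1/2)(13.5)(2.25) = 15.1875.

15.19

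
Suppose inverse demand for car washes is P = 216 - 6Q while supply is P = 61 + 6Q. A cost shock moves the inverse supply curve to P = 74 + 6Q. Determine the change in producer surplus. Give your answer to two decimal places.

Initial equilibrium: Q_0 = 12.9167, P_0 = 138.5; CS_0 = (1/2)(12.9167)(77.5) = 500.5208, PS_0 = (1/2)(12.9167)(77.5) = 500.5208.
New equilibrium: 216 - 6Q = 74 + 6Q gives Q_1 = 11.8333, P_1 = 145; CS_1 = 420.0833, PS_1 = 420.0833.
Change in producer surplus = 420.0833 - 500.5208 = -80.4375.

-80.44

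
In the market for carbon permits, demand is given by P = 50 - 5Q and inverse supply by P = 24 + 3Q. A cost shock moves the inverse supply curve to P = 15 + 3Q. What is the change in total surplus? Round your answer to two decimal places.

34.31

Initial equilibrium: Q_0 = 3.25, P_0 = 33.75; CS_0 = (1/2)(3.25)(16.25) = 26.4062, PS_0 = (1/2)(3.25)(9.75) = 15.8438.
New equilibrium: 50 - 5Q = 15 + 3Q gives Q_1 = 4.375, P_1 = 28.125; CS_1 = 47.8516, PS_1 = 28.7109.
Change in total surplus = (47.8516 + 28.7109) - (26.4062 + 15.8438) = 34.3125.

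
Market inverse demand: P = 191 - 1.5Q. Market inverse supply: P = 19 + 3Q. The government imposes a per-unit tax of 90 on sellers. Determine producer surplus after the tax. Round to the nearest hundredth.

Without the tax, 191 - 1.5Q = 19 + 3Q so Q* = 38.2222 and P* = 133.6667.
With the tax, sellers need 90 more per unit: 191 - 1.5Q = 19 + 3Q + 90, so Q_t = 18.2222. Buyers pay P_b = 163.6667; sellers receive P_s = P_b - 90 = 73.6667.
Producer surplus is the triangle above supply below P_s: (1/2)(18.2222)(73.6667 - 19) = 498.0741.

498.07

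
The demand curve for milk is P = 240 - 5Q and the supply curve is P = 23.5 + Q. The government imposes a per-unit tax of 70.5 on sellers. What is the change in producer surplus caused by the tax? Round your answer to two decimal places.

Without the tax, 240 - 5Q = 23.5 + Q so Q* = 36.0833 and P* = 59.5833.
With the tax, sellers need 70.5 more per unit: 240 - 5Q = 23.5 + Q + 70.5, so Q_t = 24.3333. Buyers pay P_b = 118.3333; sellers receive P_s = P_b - 70.5 = 47.8333.
Producers lose the trapezoid between P_s and P* out to Q_t plus the triangle from Q_t to Q*: change in PS = 296.0556 - 651.0035 = -354.9479.

-354.95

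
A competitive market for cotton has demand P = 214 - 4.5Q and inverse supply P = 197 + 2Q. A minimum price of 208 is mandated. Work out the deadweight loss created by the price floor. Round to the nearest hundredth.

5.34

Without the control, 214 - 4.5Q = 197 + 2Q so Q* = 2.6154 and P* = 202.2308.
At the floor price 208, quantity demanded is (214 - 208)/4.5 = 1.3333; demand is the short side, so Q = 1.3333 trades at P = 208.
The lost-trades triangle has base Q* - 1.3333 = 1.2821 and height equal to the gap between the curves at Q = 1.3333, which is 208 - 199.6667 = 8.3333. DWL = (1/2)(1.2821)(8.3333) = 5.3419.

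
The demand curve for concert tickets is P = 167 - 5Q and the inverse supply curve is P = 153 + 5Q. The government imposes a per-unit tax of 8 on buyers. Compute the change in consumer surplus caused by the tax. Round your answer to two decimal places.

Pre-tax equilibrium: 167 - 5Q = 153 + 5Q gives Q* = 1.4, P* = 160.
With the tax, buyers' net willingness to pay falls by 8: (167 - 8) - 5Q = 153 + 5Q, so Q_t = 0.6. Buyers pay P_b = 164; sellers receive P_s = P_b - 8 = 156.
Consumers lose the trapezoid between P* and P_b out to Q_t plus the triangle from Q_t to Q*: change in CS = 0.9 - 4.9 = -4.

-4.00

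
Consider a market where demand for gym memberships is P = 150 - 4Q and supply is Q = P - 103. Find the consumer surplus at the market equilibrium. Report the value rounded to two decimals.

176.72

Rewriting supply in inverse form: P = 103 + Q.
Setting demand equal to supply, 47 = 5Q, so Q* = 9.4 and P* = 112.4.
Consumer surplus is the triangle under demand above P*: (1/2)(9.4)(150 - 112.4) = (1/2)(9.4)(37.6) = 176.72.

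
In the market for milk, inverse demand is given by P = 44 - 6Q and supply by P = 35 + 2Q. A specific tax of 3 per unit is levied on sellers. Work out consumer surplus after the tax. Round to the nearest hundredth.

1.69

Without the tax, 44 - 6Q = 35 + 2Q so Q* = 1.125 and P* = 37.25.
With the tax, sellers need 3 more per unit: 44 - 6Q = 35 + 2Q + 3, so Q_t = 0.75. Buyers pay P_b = 39.5; sellers receive P_s = P_b - 3 = 36.5.
Consumer surplus is the triangle under demand above P_b: (1/2)(0.75)(44 - 39.5) = 1.6875.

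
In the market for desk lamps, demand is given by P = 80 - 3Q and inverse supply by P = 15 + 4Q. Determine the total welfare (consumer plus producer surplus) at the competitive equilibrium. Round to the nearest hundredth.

301.79

Set 80 - 3Q = 15 + 4Q, which gives 65 = 7Q, so Q* = 9.2857 and P* = 80 - 3(9.2857) = 52.1429.
CS = (1/2)(9.2857)(27.8571) = 129.3367 and PS = (1/2)(9.2857)(37.1429) = 172.449, so total surplus = 301.7857.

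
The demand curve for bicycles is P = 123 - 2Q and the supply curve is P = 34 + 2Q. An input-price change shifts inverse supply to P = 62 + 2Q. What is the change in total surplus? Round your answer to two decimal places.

Initial equilibrium: Q_0 = 22.25, P_0 = 78.5; CS_0 = (1/2)(22.25)(44.5) = 495.0625, PS_0 = (1/2)(22.25)(44.5) = 495.0625.
New equilibrium: 123 - 2Q = 62 + 2Q gives Q_1 = 15.25, P_1 = 92.5; CS_1 = 232.5625, PS_1 = 232.5625.
Change in total surplus = (232.5625 + 232.5625) - (495.0625 + 495.0625) = -525.

-525.00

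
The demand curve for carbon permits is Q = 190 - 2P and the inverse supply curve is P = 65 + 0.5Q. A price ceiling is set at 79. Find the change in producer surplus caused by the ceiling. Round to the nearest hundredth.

Rewriting demand in inverse form: P = 95 - 0.5Q.
Free-market equilibrium: 95 - 0.5Q = 65 + 0.5Q gives Q* = 30, P* = 80.
At P = 79, sellers supply (79 - 65)/0.5 = 28 while buyers want more, so the quantity traded is 28 at price 79.
PS goes from (1/2)(30)(15) = 225 to 196 (computed as (79 - 65)(28) - (1/2)(0.5)(28)^2), a change of -29.

-29.00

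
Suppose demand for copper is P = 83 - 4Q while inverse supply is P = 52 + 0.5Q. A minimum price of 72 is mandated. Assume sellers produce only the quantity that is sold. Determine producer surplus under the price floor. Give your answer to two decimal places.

53.11

Free-market equilibrium: 83 - 4Q = 52 + 0.5Q gives Q* = 6.8889, P* = 55.4444.
At the floor price 72, quantity demanded is (83 - 72)/4 = 2.75; demand is the short side, so Q = 2.75 trades at P = 72.
The supply price at Q = 2.75 is 53.375. PS is the trapezoid between 72 and supply over [0, 2.75]: (1/2)[(72 - 52) + (72 - 53.375)](2.75) = 53.1094.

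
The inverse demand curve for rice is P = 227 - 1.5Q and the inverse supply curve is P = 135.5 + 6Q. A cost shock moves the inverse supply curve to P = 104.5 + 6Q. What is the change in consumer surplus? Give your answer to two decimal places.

Initial equilibrium: Q_0 = 12.2, P_0 = 208.7; CS_0 = (1/2)(12.2)(18.3) = 111.63, PS_0 = (1/2)(12.2)(73.2) = 446.52.
New equilibrium: 227 - 1.5Q = 104.5 + 6Q gives Q_1 = 16.3333, P_1 = 202.5; CS_1 = 200.0833, PS_1 = 800.3333.
Change in consumer surplus = 200.0833 - 111.63 = 88.4533.

88.45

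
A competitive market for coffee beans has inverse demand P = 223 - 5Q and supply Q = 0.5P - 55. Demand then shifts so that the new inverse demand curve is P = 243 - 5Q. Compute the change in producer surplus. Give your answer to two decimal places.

100.41

Rewriting supply in inverse form: P = 110 + 2Q.
Initial equilibrium: Q_0 = 16.1429, P_0 = 142.2857; CS_0 = (1/2)(16.1429)(80.7143) = 651.4796, PS_0 = (1/2)(16.1429)(32.2857) = 260.5918.
New equilibrium: 243 - 5Q = 110 + 2Q gives Q_1 = 19, P_1 = 148; CS_1 = 902.5, PS_1 = 361.
Change in producer surplus = 361 - 260.5918 = 100.4082.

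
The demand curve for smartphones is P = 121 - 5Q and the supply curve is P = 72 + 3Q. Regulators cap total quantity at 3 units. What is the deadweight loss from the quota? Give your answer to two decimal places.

39.06

Unrestricted equilibrium: Q* = (121 - 72)/(5 + 3) = 6.125.
At Q = 3 the demand price is 121 - 5(3) = 106 and the supply price is 72 + 3(3) = 81.
Deadweight loss is the triangle between the curves from 3 to 6.125: (1/2)(106 - 81)(6.125 - 3) = 39.0625.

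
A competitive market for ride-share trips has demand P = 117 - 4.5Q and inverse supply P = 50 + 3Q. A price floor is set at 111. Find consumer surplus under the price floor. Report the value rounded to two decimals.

Free-market equilibrium: 117 - 4.5Q = 50 + 3Q gives Q* = 8.9333, P* = 76.8.
At the floor price 111, quantity demanded is (117 - 111)/4.5 = 1.3333; demand is the short side, so Q = 1.3333 trades at P = 111.
CS is the triangle under demand above 111: (1/2)(1.3333)(117 - 111) = 4.

4.00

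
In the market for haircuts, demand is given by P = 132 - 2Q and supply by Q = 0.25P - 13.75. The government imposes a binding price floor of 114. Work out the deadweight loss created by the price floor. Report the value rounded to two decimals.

Rewriting supply in inverse form: P = 55 + 4Q.
Without the control, 132 - 2Q = 55 + 4Q so Q* = 12.8333 and P* = 106.3333.
At P = 114, buyers demand (132 - 114)/2 = 9 while sellers would supply more, so the quantity traded is 9 at price 114.
At Q = 9 the demand price is 114 and the supply price is 91. Deadweight loss is the triangle between the curves from 9 to 12.8333: (1/2)(114 - 91)(12.8333 - 9) = 44.0833.

44.08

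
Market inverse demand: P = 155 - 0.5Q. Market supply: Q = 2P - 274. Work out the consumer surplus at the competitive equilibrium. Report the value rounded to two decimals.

Rewriting supply in inverse form: P = 137 + 0.5Q.
Setting demand equal to supply, 18 = 1Q, so Q* = 18 and P* = 146.
CS is the area between the demand curve and P* from 0 to Q*: (1/2)(18)(9) = 81.

81.00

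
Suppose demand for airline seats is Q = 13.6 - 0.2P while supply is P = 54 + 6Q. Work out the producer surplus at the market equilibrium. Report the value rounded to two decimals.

4.86

Rewriting demand in inverse form: P = 68 - 5Q.
Equilibrium: 68 - 5Q = 54 + 6Q, so Q* = 1.2727 and P* = 61.6364.
The supply curve's price intercept is 54, so PS = (1/2)(Q*)(P* - 54) = (1/2)(1.2727)(7.6364) = 4.8595.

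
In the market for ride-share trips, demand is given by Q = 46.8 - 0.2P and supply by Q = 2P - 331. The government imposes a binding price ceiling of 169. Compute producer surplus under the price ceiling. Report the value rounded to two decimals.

Rewriting demand in inverse form: P = 234 - 5Q.
Rewriting supply in inverse form: P = 165.5 + 0.5Q.
Free-market equilibrium: 234 - 5Q = 165.5 + 0.5Q gives Q* = 12.4545, P* = 171.7273.
At P = 169, sellers supply (169 - 165.5)/0.5 = 7 while buyers want more, so the quantity traded is 7 at price 169.
PS is the triangle above supply below 169: (1/2)(7)(169 - 165.5) = 12.25.

12.25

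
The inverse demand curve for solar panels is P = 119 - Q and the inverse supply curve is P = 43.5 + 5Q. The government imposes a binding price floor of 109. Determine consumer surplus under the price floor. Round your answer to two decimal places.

50.00

Free-market equilibrium: 119 - Q = 43.5 + 5Q gives Q* = 12.5833, P* = 106.4167.
At P = 109, buyers demand (119 - 109)/1 = 10 while sellers would supply more, so the quantity traded is 10 at price 109.
CS is the triangle under demand above 109: (1/2)(10)(119 - 109) = 50.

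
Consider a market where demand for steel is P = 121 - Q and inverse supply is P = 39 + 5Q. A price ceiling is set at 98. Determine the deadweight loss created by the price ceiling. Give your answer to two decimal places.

10.45

Without the control, 121 - Q = 39 + 5Q so Q* = 13.6667 and P* = 107.3333.
At the ceiling price 98, quantity supplied is (98 - 39)/5 = 11.8; supply is the short side, so Q = 11.8 trades at P = 98.
The lost-trades triangle has base Q* - 11.8 = 1.8667 and height equal to the gap between the curves at Q = 11.8, which is 109.2 - 98 = 11.2. DWL = (1/2)(1.8667)(11.2) = 10.4533.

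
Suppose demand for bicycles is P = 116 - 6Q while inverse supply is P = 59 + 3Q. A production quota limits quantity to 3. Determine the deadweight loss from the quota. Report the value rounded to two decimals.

50.00

Unrestricted equilibrium: Q* = (116 - 59)/(6 + 3) = 6.3333.
At Q = 3 the demand price is 116 - 6(3) = 98 and the supply price is 59 + 3(3) = 68.
Deadweight loss is the triangle between the curves from 3 to 6.3333: (1/2)(98 - 68)(6.3333 - 3) = 50.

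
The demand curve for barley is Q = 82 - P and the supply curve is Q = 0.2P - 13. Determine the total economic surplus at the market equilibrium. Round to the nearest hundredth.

Rewriting demand in inverse form: P = 82 - Q.
Rewriting supply in inverse form: P = 65 + 5Q.
Equilibrium: 82 - Q = 65 + 5Q, so Q* = 2.8333 and P* = 79.1667.
Total surplus is the full triangle between the curves from 0 to Q*: (1/2)(2.8333)(82 - 65) = 24.0833.

24.08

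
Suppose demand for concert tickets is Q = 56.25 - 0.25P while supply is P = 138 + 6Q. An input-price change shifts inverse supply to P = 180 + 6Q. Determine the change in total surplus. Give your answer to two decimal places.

-277.20

Rewriting demand in inverse form: P = 225 - 4Q.
Initial equilibrium: Q_0 = 8.7, P_0 = 190.2; CS_0 = (1/2)(8.7)(34.8) = 151.38, PS_0 = (1/2)(8.7)(52.2) = 227.07.
New equilibrium: 225 - 4Q = 180 + 6Q gives Q_1 = 4.5, P_1 = 207; CS_1 = 40.5, PS_1 = 60.75.
Change in total surplus = (40.5 + 60.75) - (151.38 + 227.07) = -277.2.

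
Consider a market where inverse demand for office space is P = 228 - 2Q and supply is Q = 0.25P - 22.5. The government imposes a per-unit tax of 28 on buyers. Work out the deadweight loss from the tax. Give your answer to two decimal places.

65.33

Rewriting supply in inverse form: P = 90 + 4Q.
Without the tax, 228 - 2Q = 90 + 4Q so Q* = 23 and P* = 182.
With the tax, buyers' net willingness to pay falls by 28: (228 - 28) - 2Q = 90 + 4Q, so Q_t = 18.3333. Buyers pay P_b = 191.3333; sellers receive P_s = P_b - 28 = 163.3333.
The welfare triangle lost has base Q* - Q_t = 4.6667 and height t = 28, so DWL = (1/2)(4.6667)(28) = 65.3333.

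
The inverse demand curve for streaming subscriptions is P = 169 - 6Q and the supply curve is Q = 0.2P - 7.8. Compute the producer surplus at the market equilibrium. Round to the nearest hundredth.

Rewriting supply in inverse form: P = 39 + 5Q.
Setting demand equal to supply, 130 = 11Q, so Q* = 11.8182 and P* = 98.0909.
The supply curve's price intercept is 39, so PS = (1/2)(Q*)(P* - 39) = (1/2)(11.8182)(59.0909) = 349.1736.

349.17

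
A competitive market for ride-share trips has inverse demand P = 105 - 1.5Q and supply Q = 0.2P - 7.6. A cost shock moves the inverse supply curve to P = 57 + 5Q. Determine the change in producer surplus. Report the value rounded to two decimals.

Rewriting supply in inverse form: P = 38 + 5Q.
Initial equilibrium: Q_0 = 10.3077, P_0 = 89.5385; CS_0 = (1/2)(10.3077)(15.4615) = 79.6864, PS_0 = (1/2)(10.3077)(51.5385) = 265.6213.
New equilibrium: 105 - 1.5Q = 57 + 5Q gives Q_1 = 7.3846, P_1 = 93.9231; CS_1 = 40.8994, PS_1 = 136.3314.
Change in producer surplus = 136.3314 - 265.6213 = -129.2899.

-129.29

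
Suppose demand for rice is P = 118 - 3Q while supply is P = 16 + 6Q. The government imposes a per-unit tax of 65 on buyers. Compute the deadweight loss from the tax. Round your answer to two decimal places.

Pre-tax equilibrium: 118 - 3Q = 16 + 6Q gives Q* = 11.3333, P* = 84.
A tax on buyers shifts demand down by 65: (118 - 65) - 3Q = 16 + 6Q, so Q_t = 4.1111. Buyers pay P_b = 105.6667; sellers receive P_s = P_b - 65 = 40.6667.
Deadweight loss is the triangle between the curves from Q_t to Q*: (1/2)(11.3333 - 4.1111)(65) = 234.7222.

234.72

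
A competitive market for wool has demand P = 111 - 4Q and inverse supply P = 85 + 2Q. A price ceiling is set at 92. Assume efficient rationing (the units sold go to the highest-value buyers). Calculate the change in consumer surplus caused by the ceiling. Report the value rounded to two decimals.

4.44

Without the control, 111 - 4Q = 85 + 2Q so Q* = 4.3333 and P* = 93.6667.
At the ceiling price 92, quantity supplied is (92 - 85)/2 = 3.5; supply is the short side, so Q = 3.5 trades at P = 92.
CS goes from (1/2)(4.3333)(17.3333) = 37.5556 to 42 (computed as (111 - 92)(3.5) - (1/2)(4)(3.5)^2), a change of 4.4444.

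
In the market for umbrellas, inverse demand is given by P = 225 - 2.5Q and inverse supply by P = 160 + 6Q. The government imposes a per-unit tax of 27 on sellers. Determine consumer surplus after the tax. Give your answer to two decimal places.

24.98

Without the tax, 225 - 2.5Q = 160 + 6Q so Q* = 7.6471 and P* = 205.8824.
With the tax, sellers need 27 more per unit: 225 - 2.5Q = 160 + 6Q + 27, so Q_t = 4.4706. Buyers pay P_b = 213.8235; sellers receive P_s = P_b - 27 = 186.8235.
Consumer surplus is the triangle under demand above P_b: (1/2)(4.4706)(225 - 213.8235) = 24.9827.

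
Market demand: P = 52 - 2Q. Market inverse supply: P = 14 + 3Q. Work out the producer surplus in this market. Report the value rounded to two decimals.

Equilibrium: 52 - 2Q = 14 + 3Q, so Q* = 7.6 and P* = 36.8.
The supply curve's price intercept is 14, so PS = (1/2)(Q*)(P* - 14) = (1/2)(7.6)(22.8) = 86.64.

86.64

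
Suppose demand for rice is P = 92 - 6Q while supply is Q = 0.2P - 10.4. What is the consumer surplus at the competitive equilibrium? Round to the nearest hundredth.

Rewriting supply in inverse form: P = 52 + 5Q.
Equilibrium: 92 - 6Q = 52 + 5Q, so Q* = 3.6364 and P* = 70.1818.
The demand choke price is 92, so CS = (1/2)(Q*)(92 - P*) = (1/2)(3.6364)(21.8182) = 39.6694.

39.67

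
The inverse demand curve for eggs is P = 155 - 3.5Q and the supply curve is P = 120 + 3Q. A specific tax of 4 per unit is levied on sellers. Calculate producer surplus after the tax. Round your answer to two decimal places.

Pre-tax equilibrium: 155 - 3.5Q = 120 + 3Q gives Q* = 5.3846, P* = 136.1538.
A tax on sellers shifts supply up by 4: 155 - 3.5Q = 120 + 3Q + 4, so Q_t = 4.7692. Buyers pay P_b = 138.3077; sellers receive P_s = P_b - 4 = 134.3077.
Producer surplus is the triangle above supply below P_s: (1/2)(4.7692)(134.3077 - 120) = 34.1183.

34.12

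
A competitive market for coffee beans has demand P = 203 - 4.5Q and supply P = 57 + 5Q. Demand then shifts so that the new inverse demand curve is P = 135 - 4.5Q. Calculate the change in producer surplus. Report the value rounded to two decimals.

-421.94

Initial equilibrium: Q_0 = 15.3684, P_0 = 133.8421; CS_0 = (1/2)(15.3684)(69.1579) = 531.4238, PS_0 = (1/2)(15.3684)(76.8421) = 590.4709.
New equilibrium: 135 - 4.5Q = 57 + 5Q gives Q_1 = 8.2105, P_1 = 98.0526; CS_1 = 151.6787, PS_1 = 168.5319.
Change in producer surplus = 168.5319 - 590.4709 = -421.9391.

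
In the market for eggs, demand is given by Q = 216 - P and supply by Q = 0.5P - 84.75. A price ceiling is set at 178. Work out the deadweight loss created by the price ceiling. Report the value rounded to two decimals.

189.84

Rewriting demand in inverse form: P = 216 - Q.
Rewriting supply in inverse form: P = 169.5 + 2Q.
Free-market equilibrium: 216 - Q = 169.5 + 2Q gives Q* = 15.5, P* = 200.5.
At the ceiling price 178, quantity supplied is (178 - 169.5)/2 = 4.25; supply is the short side, so Q = 4.25 trades at P = 178.
At Q = 4.25 the demand price is 211.75 and the supply price is 178. Deadweight loss is the triangle between the curves from 4.25 to 15.5: (1/2)(211.75 - 178)(15.5 - 4.25) = 189.8438.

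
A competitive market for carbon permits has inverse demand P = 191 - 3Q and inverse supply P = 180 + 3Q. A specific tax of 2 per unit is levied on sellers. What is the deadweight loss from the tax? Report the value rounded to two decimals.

Pre-tax equilibrium: 191 - 3Q = 180 + 3Q gives Q* = 1.8333, P* = 185.5.
With the tax, sellers need 2 more per unit: 191 - 3Q = 180 + 3Q + 2, so Q_t = 1.5. Buyers pay P_b = 186.5; sellers receive P_s = P_b - 2 = 184.5.
Deadweight loss is the triangle between the curves from Q_t to Q*: (1/2)(1.8333 - 1.5)(2) = 0.3333.

0.33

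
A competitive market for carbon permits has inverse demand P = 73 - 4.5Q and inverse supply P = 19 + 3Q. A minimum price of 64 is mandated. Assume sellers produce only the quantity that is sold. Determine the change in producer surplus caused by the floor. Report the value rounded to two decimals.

6.24

Free-market equilibrium: 73 - 4.5Q = 19 + 3Q gives Q* = 7.2, P* = 40.6.
At P = 64, buyers demand (73 - 64)/4.5 = 2 while sellers would supply more, so the quantity traded is 2 at price 64.
PS goes from (1/2)(7.2)(21.6) = 77.76 to 84 (computed as (64 - 19)(2) - (1/2)(3)(2)^2), a change of 6.24.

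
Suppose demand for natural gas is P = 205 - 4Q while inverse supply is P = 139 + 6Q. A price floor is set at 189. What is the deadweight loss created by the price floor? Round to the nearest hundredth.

33.80

Free-market equilibrium: 205 - 4Q = 139 + 6Q gives Q* = 6.6, P* = 178.6.
At P = 189, buyers demand (205 - 189)/4 = 4 while sellers would supply more, so the quantity traded is 4 at price 189.
The lost-trades triangle has base Q* - 4 = 2.6 and height equal to the gap between the curves at Q = 4, which is 189 - 163 = 26. DWL = (1/2)(2.6)(26) = 33.8.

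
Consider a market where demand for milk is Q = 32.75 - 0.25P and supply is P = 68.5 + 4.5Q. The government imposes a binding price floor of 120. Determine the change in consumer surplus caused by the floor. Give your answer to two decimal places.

-93.01

Rewriting demand in inverse form: P = 131 - 4Q.
Free-market equilibrium: 131 - 4Q = 68.5 + 4.5Q gives Q* = 7.3529, P* = 101.5882.
At the floor price 120, quantity demanded is (131 - 120)/4 = 2.75; demand is the short side, so Q = 2.75 trades at P = 120.
CS goes from (1/2)(7.3529)(29.4118) = 108.1315 to 15.125 (computed as (131 - 120)(2.75) - (1/2)(4)(2.75)^2), a change of -93.0065.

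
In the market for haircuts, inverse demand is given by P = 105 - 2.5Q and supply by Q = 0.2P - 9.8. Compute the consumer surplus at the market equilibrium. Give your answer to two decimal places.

69.69

Rewriting supply in inverse form: P = 49 + 5Q.
Set 105 - 2.5Q = 49 + 5Q, which gives 56 = 7.5Q, so Q* = 7.4667 and P* = 105 - 2.5(7.4667) = 86.3333.
CS is the area between the demand curve and P* from 0 to Q*: (1/2)(7.4667)(18.6667) = 69.6889.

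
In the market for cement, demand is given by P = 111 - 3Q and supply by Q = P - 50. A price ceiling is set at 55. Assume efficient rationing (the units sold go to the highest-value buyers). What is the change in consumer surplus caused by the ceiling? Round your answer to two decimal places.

Rewriting supply in inverse form: P = 50 + Q.
Without the control, 111 - 3Q = 50 + Q so Q* = 15.25 and P* = 65.25.
At the ceiling price 55, quantity supplied is (55 - 50)/1 = 5; supply is the short side, so Q = 5 trades at P = 55.
CS goes from (1/2)(15.25)(45.75) = 348.8438 to 242.5 (computed as (111 - 55)(5) - (1/2)(3)(5)^2), a change of -106.3438.

-106.34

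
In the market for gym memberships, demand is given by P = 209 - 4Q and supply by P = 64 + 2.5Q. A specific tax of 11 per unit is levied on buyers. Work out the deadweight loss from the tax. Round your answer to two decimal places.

Without the tax, 209 - 4Q = 64 + 2.5Q so Q* = 22.3077 and P* = 119.7692.
With the tax, buyers' net willingness to pay falls by 11: (209 - 11) - 4Q = 64 + 2.5Q, so Q_t = 20.6154. Buyers pay P_b = 126.5385; sellers receive P_s = P_b - 11 = 115.5385.
The welfare triangle lost has base Q* - Q_t = 1.6923 and height t = 11, so DWL = (1/2)(1.6923)(11) = 9.3077.

9.31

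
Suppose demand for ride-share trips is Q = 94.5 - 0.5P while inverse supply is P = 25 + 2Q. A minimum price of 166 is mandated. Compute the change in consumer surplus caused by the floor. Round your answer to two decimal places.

Rewriting demand in inverse form: P = 189 - 2Q.
Without the control, 189 - 2Q = 25 + 2Q so Q* = 41 and P* = 107.
At the floor price 166, quantity demanded is (189 - 166)/2 = 11.5; demand is the short side, so Q = 11.5 trades at P = 166.
CS goes from (1/2)(41)(82) = 1681 to 132.25 (computed as (189 - 166)(11.5) - (1/2)(2)(11.5)^2), a change of -1548.75.

-1548.75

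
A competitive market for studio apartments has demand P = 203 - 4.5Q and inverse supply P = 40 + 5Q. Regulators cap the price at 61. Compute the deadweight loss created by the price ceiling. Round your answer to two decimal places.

797.56

Free-market equilibrium: 203 - 4.5Q = 40 + 5Q gives Q* = 17.1579, P* = 125.7895.
At P = 61, sellers supply (61 - 40)/5 = 4.2 while buyers want more, so the quantity traded is 4.2 at price 61.
The lost-trades triangle has base Q* - 4.2 = 12.9579 and height equal to the gap between the curves at Q = 4.2, which is 184.1 - 61 = 123.1. DWL = (1/2)(12.9579)(123.1) = 797.5584.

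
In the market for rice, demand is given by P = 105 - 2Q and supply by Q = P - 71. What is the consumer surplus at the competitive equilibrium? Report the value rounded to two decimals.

Rewriting supply in inverse form: P = 71 + Q.
Setting demand equal to supply, 34 = 3Q, so Q* = 11.3333 and P* = 82.3333.
The demand choke price is 105, so CS = (1/2)(Q*)(105 - P*) = (1/2)(11.3333)(22.6667) = 128.4444.

128.44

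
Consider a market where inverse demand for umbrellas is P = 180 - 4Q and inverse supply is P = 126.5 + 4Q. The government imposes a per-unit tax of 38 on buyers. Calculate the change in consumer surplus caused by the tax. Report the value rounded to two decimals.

-81.94

Without the tax, 180 - 4Q = 126.5 + 4Q so Q* = 6.6875 and P* = 153.25.
A tax on buyers shifts demand down by 38: (180 - 38) - 4Q = 126.5 + 4Q, so Q_t = 1.9375. Buyers pay P_b = 172.25; sellers receive P_s = P_b - 38 = 134.25.
Consumers lose the trapezoid between P* and P_b out to Q_t plus the triangle from Q_t to Q*: change in CS = 7.5078 - 89.4453 = -81.9375.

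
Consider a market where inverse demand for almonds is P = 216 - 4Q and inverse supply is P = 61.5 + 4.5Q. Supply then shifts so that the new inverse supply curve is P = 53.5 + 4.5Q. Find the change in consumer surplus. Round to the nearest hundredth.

Initial equilibrium: Q_0 = 18.1765, P_0 = 143.2941; CS_0 = (1/2)(18.1765)(72.7059) = 660.7682, PS_0 = (1/2)(18.1765)(81.7941) = 743.3642.
New equilibrium: 216 - 4Q = 53.5 + 4.5Q gives Q_1 = 19.1176, P_1 = 139.5294; CS_1 = 730.9689, PS_1 = 822.34.
Change in consumer surplus = 730.9689 - 660.7682 = 70.2007.

70.20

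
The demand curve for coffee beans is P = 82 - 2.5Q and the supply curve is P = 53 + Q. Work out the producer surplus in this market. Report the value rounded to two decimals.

Equilibrium: 82 - 2.5Q = 53 + Q, so Q* = 8.2857 and P* = 61.2857.
The supply curve's price intercept is 53, so PS = (1/2)(Q*)(P* - 53) = (1/2)(8.2857)(8.2857) = 34.3265.

34.33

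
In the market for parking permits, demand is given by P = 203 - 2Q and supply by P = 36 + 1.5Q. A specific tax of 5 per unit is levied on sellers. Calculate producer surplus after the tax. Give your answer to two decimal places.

1606.78

Without the tax, 203 - 2Q = 36 + 1.5Q so Q* = 47.7143 and P* = 107.5714.
A tax on sellers shifts supply up by 5: 203 - 2Q = 36 + 1.5Q + 5, so Q_t = 46.2857. Buyers pay P_b = 110.4286; sellers receive P_s = P_b - 5 = 105.4286.
Producer surplus is the triangle above supply below P_s: (1/2)(46.2857)(105.4286 - 36) = 1606.7755.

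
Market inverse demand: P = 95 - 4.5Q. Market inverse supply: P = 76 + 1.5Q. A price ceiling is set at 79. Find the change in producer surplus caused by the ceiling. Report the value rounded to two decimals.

-4.52

Without the control, 95 - 4.5Q = 76 + 1.5Q so Q* = 3.1667 and P* = 80.75.
At P = 79, sellers supply (79 - 76)/1.5 = 2 while buyers want more, so the quantity traded is 2 at price 79.
PS goes from (1/2)(3.1667)(4.75) = 7.5208 to 3 (computed as (79 - 76)(2) - (1/2)(1.5)(2)^2), a change of -4.5208.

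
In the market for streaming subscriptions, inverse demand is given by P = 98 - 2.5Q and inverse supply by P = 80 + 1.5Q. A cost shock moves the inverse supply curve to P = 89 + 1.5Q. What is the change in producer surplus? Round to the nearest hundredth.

-11.39

Initial equilibrium: Q_0 = 4.5, P_0 = 86.75; CS_0 = (1/2)(4.5)(11.25) = 25.3125, PS_0 = (1/2)(4.5)(6.75) = 15.1875.
New equilibrium: 98 - 2.5Q = 89 + 1.5Q gives Q_1 = 2.25, P_1 = 92.375; CS_1 = 6.3281, PS_1 = 3.7969.
Change in producer surplus = 3.7969 - 15.1875 = -11.3906.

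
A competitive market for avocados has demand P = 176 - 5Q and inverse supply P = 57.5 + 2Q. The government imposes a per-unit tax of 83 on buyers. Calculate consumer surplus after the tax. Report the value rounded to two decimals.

Pre-tax equilibrium: 176 - 5Q = 57.5 + 2Q gives Q* = 16.9286, P* = 91.3571.
With the tax, buyers' net willingness to pay falls by 83: (176 - 83) - 5Q = 57.5 + 2Q, so Q_t = 5.0714. Buyers pay P_b = 150.6429; sellers receive P_s = P_b - 83 = 67.6429.
CS = (1/2)(Q_t)(176 - P_b) = (1/2)(5.0714)(25.3571) = 64.2985.

64.30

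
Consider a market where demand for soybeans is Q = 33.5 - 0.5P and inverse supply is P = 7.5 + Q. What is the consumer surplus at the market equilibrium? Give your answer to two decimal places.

Rewriting demand in inverse form: P = 67 - 2Q.
Set 67 - 2Q = 7.5 + Q, which gives 59.5 = 3Q, so Q* = 19.8333 and P* = 67 - 2(19.8333) = 27.3333.
CS is the area between the demand curve and P* from 0 to Q*: (1/2)(19.8333)(39.6667) = 393.3611.

393.36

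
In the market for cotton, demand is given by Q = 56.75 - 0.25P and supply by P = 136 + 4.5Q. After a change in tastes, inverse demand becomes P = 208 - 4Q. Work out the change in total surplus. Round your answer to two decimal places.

Rewriting demand in inverse form: P = 227 - 4Q.
Initial equilibrium: Q_0 = 10.7059, P_0 = 184.1765; CS_0 = (1/2)(10.7059)(42.8235) = 229.2318, PS_0 = (1/2)(10.7059)(48.1765) = 257.8858.
New equilibrium: 208 - 4Q = 136 + 4.5Q gives Q_1 = 8.4706, P_1 = 174.1176; CS_1 = 143.5017, PS_1 = 161.4394.
Change in total surplus = (143.5017 + 161.4394) - (229.2318 + 257.8858) = -182.1765.

-182.18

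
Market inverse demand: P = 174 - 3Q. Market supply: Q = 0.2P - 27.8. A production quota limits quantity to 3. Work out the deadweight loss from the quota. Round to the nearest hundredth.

7.56

Rewriting supply in inverse form: P = 139 + 5Q.
Unrestricted equilibrium: Q* = (174 - 139)/(3 + 5) = 4.375.
At Q = 3 the demand price is 174 - 3(3) = 165 and the supply price is 139 + 5(3) = 154.
DWL = (1/2)(gap between curves at 3) x (Q* - 3) = (1/2)(11)(1.375) = 7.5625.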